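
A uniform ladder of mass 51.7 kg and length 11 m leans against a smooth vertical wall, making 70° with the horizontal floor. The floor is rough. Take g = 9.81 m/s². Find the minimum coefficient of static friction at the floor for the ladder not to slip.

ΣF_y = 0: N_floor = 51.7×9.81 = 507.18 N.
Torques about the foot: N_wall · 11 sin 70° = 51.7×9.81×5.5 cos 70° → N_wall = 92.299 N.
ΣF_x = 0: f_floor = N_wall = 92.299 N.
μ_min = f_floor / N_floor = 92.299 / 507.18 = 0.182.

μ_min ≈ 0.182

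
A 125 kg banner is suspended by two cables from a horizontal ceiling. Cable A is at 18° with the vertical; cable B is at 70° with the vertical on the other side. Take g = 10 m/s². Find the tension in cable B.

T_B ≈ 387 N

Angles from the horizontal: cable A is 90° − 18° = 72°, cable B is 90° − 70° = 20°.
Weight W = 125 × 10 = 1250 N acts straight down.
Horizontal: T_A cos 72° = T_B cos 20°  →  T_A = 3.041 T_B.
Vertical: T_A sin 72° + T_B sin 20° = 1250.
Substituting the horizontal relation into the vertical equation gives 3.234 T_B = 1250, so T_B = 386.5 N.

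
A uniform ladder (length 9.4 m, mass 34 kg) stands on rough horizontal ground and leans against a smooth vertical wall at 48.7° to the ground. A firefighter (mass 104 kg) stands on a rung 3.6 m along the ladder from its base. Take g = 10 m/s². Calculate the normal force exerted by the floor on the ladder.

ΣF_y = 0: N_floor = 34×10 + 104×10 = 1380 N.

N_floor ≈ 1380 N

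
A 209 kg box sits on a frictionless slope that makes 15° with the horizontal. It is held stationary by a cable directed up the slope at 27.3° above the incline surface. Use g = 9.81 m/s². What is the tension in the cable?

T ≈ 597 N

Take axes along and perpendicular to the incline. Weight components: W sin 15° = 530.7 N down-slope, W cos 15° = 1980 N into the surface.
Along incline: T cos 27.3° = W sin 15° → T = 597.2 N.
Perpendicular: N = W cos 15° − T sin 27.3° = 1707 N.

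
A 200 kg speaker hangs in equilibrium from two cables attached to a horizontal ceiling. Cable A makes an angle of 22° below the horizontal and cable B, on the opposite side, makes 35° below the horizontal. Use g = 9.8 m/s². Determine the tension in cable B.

T_B ≈ 2170 N

Weight W = 200 × 9.8 = 1960 N acts straight down.
Horizontal: T_A cos 22° = T_B cos 35°  →  T_A = 0.8835 T_B.
Vertical: T_A sin 22° + T_B sin 35° = 1960.
Substituting the horizontal relation into the vertical equation gives 0.9045 T_B = 1960, so T_B = 2167 N.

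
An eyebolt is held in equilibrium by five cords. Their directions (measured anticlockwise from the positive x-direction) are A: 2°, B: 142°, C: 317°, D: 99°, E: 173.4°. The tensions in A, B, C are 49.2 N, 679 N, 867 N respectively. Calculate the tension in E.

Resolve: ΣF_x = 49.2 cos 2° + 679 cos 142° + 867 cos 317° + T_D cos 99° + T_E cos 173.4° = 0.
        ΣF_y = 49.2 sin 2° + 679 sin 142° + 867 sin 317° + T_D sin 99° + T_E sin 173.4° = 0.
The known terms sum to (148.2, -171.5) N, so -0.1564 T_D − 0.9934 T_E = -148.2 and 0.9877 T_D + 0.1149 T_E = 171.5.
Solving simultaneously: T_D = 159.2 N, T_E = 124.1 N.

T_E ≈ 124 N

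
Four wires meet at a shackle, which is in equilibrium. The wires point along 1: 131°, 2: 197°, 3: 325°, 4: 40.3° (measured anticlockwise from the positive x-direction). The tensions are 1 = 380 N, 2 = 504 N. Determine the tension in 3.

T_3 ≈ 599 N

Resolve: ΣF_x = 380 cos 131° + 504 cos 197° + T_3 cos 325° + T_4 cos 40.3° = 0.
        ΣF_y = 380 sin 131° + 504 sin 197° + T_3 sin 325° + T_4 sin 40.3° = 0.
The known terms sum to (-731.3, 139.4) N, so 0.8192 T_3 + 0.7627 T_4 = 731.3 and -0.5736 T_3 + 0.6468 T_4 = -139.4.
Solving simultaneously: T_3 = 598.9 N, T_4 = 315.6 N.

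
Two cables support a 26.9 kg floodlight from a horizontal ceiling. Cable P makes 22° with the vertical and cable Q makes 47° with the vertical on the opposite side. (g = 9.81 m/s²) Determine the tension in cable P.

Angles from the horizontal: cable P is 90° − 22° = 68°, cable Q is 90° − 47° = 43°.
Weight W = 26.9 × 9.81 = 263.9 N acts straight down.
Horizontal: T_P cos 68° = T_Q cos 43°  →  T_Q = 0.5122 T_P.
Vertical: T_P sin 68° + T_Q sin 43° = 263.9.
Substituting the horizontal relation into the vertical equation gives 1.277 T_P = 263.9, so T_P = 206.7 N.

T_P ≈ 207 N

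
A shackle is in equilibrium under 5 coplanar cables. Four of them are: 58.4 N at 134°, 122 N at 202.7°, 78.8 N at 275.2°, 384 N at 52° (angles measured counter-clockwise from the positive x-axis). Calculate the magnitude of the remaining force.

F ≈ 237 N

Sum the known components: ΣF_x = 90.44 N, ΣF_y = 219 N.
For equilibrium the remaining force must supply (−ΣF_x, −ΣF_y) = (-90.44, -219) N.
Magnitude = √((-90.44)² + (-219)²) = 237 N; direction = atan2(-219, -90.44) = 247.6°.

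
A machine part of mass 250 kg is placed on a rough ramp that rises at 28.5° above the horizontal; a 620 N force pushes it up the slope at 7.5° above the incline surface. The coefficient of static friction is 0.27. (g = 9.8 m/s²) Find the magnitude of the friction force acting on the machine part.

f ≈ 554 N

Axes along / perpendicular to the incline. W sin 28.5° = 1169 N down-slope; W cos 28.5° = 2153 N into the surface.
Perpendicular: N = W cos 28.5° − P sin 7.5° = 2153 − 80.93 = 2072 N.
Along incline: P cos 7.5° + f = W sin 28.5° (friction acts up-slope) → f = 1169 − 614.7 = 554.3 N.
|f| = 554.3 N ≤ μN = 559.5 N, so the machine part is indeed static.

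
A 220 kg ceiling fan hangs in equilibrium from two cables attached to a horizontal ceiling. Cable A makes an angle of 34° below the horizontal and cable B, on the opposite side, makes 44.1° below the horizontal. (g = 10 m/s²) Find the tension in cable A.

T_A ≈ 1610 N

Weight W = 220 × 10 = 2200 N acts straight down.
Horizontal: T_A cos 34° = T_B cos 44.1°  →  T_B = 1.154 T_A.
Vertical: T_A sin 34° + T_B sin 44.1° = 2200.
Substituting the horizontal relation into the vertical equation gives 1.363 T_A = 2200, so T_A = 1615 N.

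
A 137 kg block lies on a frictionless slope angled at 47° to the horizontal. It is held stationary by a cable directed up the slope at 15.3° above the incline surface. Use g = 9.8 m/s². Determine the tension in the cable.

T ≈ 1020 N

Take axes along and perpendicular to the incline. Weight components: W sin 47° = 981.9 N down-slope, W cos 47° = 915.7 N into the surface.
Along incline: T cos 15.3° = W sin 47° → T = 1018 N.
Perpendicular: N = W cos 47° − T sin 15.3° = 647 N.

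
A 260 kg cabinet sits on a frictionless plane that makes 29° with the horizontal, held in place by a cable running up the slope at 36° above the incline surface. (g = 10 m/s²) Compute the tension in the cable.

Take axes along and perpendicular to the incline. Weight components: W sin 29° = 1261 N down-slope, W cos 29° = 2274 N into the surface.
Along incline: T cos 36° = W sin 29° → T = 1558 N.
Perpendicular: N = W cos 29° − T sin 36° = 1358 N.

T ≈ 1560 N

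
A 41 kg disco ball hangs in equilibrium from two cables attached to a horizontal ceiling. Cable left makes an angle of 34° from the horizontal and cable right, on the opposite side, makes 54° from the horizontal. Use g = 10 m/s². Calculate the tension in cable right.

T_right ≈ 340 N

Weight W = 41 × 10 = 410 N acts straight down.
Horizontal: T_left cos 34° = T_right cos 54°  →  T_left = 0.709 T_right.
Vertical: T_left sin 34° + T_right sin 54° = 410.
Substituting the horizontal relation into the vertical equation gives 1.205 T_right = 410, so T_right = 340.1 N.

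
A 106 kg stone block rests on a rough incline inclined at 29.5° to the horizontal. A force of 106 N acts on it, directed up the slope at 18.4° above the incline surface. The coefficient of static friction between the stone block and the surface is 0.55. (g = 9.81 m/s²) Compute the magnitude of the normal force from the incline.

N ≈ 872 N

Axes along / perpendicular to the incline. W sin 29.5° = 512.1 N down-slope; W cos 29.5° = 905 N into the surface.
Perpendicular: N = W cos 29.5° − P sin 18.4° = 905 − 33.46 = 871.6 N.
Along incline: P cos 18.4° + f = W sin 29.5° (friction acts up-slope) → f = 512.1 − 100.6 = 411.5 N.
|f| = 411.5 N ≤ μN = 479.4 N, so the stone block is indeed static.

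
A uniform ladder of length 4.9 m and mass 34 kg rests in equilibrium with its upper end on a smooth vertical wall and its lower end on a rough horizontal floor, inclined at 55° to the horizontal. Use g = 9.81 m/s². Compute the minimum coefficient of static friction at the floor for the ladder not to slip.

ΣF_y = 0: N_floor = 34×9.81 = 333.54 N.
Torques about the foot: N_wall · 4.9 sin 55° = 34×9.81×2.45 cos 55° → N_wall = 116.77 N.
ΣF_x = 0: f_floor = N_wall = 116.77 N.
μ_min = f_floor / N_floor = 116.77 / 333.54 = 0.3501.

μ_min ≈ 0.350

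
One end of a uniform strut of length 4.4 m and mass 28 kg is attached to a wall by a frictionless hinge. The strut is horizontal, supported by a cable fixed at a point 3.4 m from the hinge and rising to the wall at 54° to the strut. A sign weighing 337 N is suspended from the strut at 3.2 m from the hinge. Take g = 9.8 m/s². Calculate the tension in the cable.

T ≈ 612 N

Take torques about the hinge: T sin 54° · 3.4 = 28×9.8×2.2 + 337×3.2 = 1682.1 N·m.
So T = 1682.1 / (0.8090 × 3.4) = 611.52 N.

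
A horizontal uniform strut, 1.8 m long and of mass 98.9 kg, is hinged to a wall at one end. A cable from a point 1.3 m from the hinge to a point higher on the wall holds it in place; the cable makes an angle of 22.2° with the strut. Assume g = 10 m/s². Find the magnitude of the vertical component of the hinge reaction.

|H_y| ≈ 304 N

Take torques about the hinge: T sin 22.2° · 1.3 = 98.9×10×0.9 = 890.1 N·m.
So T = 890.1 / (0.3778 × 1.3) = 1812.1 N.
ΣF_y = 0: H_y = (98.9×10) − T sin 22.2° = 989 − 684.69 = 304.31 N.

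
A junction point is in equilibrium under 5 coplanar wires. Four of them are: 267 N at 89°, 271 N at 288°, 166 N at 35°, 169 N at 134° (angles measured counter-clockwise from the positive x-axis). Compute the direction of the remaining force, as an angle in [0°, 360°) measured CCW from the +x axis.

θ ≈ 245°

Sum the known components: ΣF_x = 107 N, ΣF_y = 226 N.
For equilibrium the remaining force must supply (−ΣF_x, −ΣF_y) = (-107, -226) N.
Magnitude = √((-107)² + (-226)²) = 250 N; direction = atan2(-226, -107) = 244.7°.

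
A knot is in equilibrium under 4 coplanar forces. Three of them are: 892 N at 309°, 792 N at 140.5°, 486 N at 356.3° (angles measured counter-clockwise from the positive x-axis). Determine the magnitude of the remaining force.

F ≈ 488 N

Sum the known components: ΣF_x = 435.2 N, ΣF_y = -220.8 N.
For equilibrium the remaining force must supply (−ΣF_x, −ΣF_y) = (-435.2, 220.8) N.
Magnitude = √((-435.2)² + (220.8)²) = 488 N; direction = atan2(220.8, -435.2) = 153.1°.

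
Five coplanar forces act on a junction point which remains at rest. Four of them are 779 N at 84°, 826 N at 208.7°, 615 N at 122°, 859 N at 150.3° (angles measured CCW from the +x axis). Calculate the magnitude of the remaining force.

F ≈ 2170 N

Sum the known components: ΣF_x = -1715 N, ΣF_y = 1325 N.
For equilibrium the remaining force must supply (−ΣF_x, −ΣF_y) = (1715, -1325) N.
Magnitude = √((1715)² + (-1325)²) = 2167 N; direction = atan2(-1325, 1715) = 322.3°.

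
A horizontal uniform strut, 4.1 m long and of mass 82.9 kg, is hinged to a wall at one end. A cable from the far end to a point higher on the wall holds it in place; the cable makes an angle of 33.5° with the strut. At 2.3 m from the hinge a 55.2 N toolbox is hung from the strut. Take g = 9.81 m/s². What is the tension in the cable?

Take torques about the hinge: T sin 33.5° · 4.1 = 82.9×9.81×2.05 + 55.2×2.3 = 1794.1 N·m.
So T = 1794.1 / (0.5519 × 4.1) = 792.83 N.

T ≈ 793 N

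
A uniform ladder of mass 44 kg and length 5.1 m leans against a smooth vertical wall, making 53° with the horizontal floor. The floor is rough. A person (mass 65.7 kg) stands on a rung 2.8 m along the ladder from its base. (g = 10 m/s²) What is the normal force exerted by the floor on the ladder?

ΣF_y = 0: N_floor = 44×10 + 65.7×10 = 1097 N.

N_floor ≈ 1100 N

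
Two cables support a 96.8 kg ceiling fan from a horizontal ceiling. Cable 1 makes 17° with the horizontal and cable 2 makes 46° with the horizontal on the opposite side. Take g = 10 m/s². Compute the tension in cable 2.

T_2 ≈ 1040 N

Weight W = 96.8 × 10 = 968 N acts straight down.
Horizontal: T_1 cos 17° = T_2 cos 46°  →  T_1 = 0.7264 T_2.
Vertical: T_1 sin 17° + T_2 sin 46° = 968.
Substituting the horizontal relation into the vertical equation gives 0.9317 T_2 = 968, so T_2 = 1039 N.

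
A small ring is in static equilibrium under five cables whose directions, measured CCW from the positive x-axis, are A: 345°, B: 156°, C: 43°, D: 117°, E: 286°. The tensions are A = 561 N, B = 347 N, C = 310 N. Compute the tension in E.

T_E ≈ 2600 N

Resolve: ΣF_x = 561 cos 345° + 347 cos 156° + 310 cos 43° + T_D cos 117° + T_E cos 286° = 0.
        ΣF_y = 561 sin 345° + 347 sin 156° + 310 sin 43° + T_D sin 117° + T_E sin 286° = 0.
The known terms sum to (451.6, 207.4) N, so -0.4540 T_D + 0.2756 T_E = -451.6 and 0.8910 T_D − 0.9613 T_E = -207.4.
Solving simultaneously: T_D = 2575 N, T_E = 2602 N.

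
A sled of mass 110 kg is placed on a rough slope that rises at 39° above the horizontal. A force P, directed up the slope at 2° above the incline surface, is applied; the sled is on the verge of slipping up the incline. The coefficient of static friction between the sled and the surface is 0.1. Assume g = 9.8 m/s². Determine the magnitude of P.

P ≈ 760 N

On the verge of sliding up the incline, friction equals μN and acts down the slope.
Perpendicular: N + P sin 2° = W cos 39° = 837.8 N.
Along incline: P cos 2° = W sin 39° + μN  with W sin 39° = 678.4 N.
Solving the pair for P and N: P = 760 N, N = 811.2 N (and f = μN = 81.12 N).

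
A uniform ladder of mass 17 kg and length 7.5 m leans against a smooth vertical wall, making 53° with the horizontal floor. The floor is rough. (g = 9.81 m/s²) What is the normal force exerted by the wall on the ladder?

Torques about the foot: N_wall · 7.5 sin 53° = 17×9.81×3.75 cos 53° → N_wall = 62.835 N.

N_wall ≈ 62.8 N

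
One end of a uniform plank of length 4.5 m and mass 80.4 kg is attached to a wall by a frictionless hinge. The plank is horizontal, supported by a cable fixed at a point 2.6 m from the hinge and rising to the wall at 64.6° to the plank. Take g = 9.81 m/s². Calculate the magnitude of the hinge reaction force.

|H| ≈ 341 N

Take torques about the hinge: T sin 64.6° · 2.6 = 80.4×9.81×2.25 = 1774.6 N·m.
So T = 1774.6 / (0.9033 × 2.6) = 755.59 N.
ΣF_x = 0: H_x = T cos 64.6° = 324.1 N.
ΣF_y = 0: H_y = (80.4×9.81) − T sin 64.6° = 788.72 − 682.55 = 106.17 N.
|H| = √(H_x² + H_y²) = √((324.1)² + (106.17)²) = 341.05 N.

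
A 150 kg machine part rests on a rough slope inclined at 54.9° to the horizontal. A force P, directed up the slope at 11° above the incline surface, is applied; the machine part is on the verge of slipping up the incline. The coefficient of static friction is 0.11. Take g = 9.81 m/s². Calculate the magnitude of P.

P ≈ 1290 N

On the verge of sliding up the incline, friction equals μN and acts down the slope.
Perpendicular: N + P sin 11° = W cos 54.9° = 846.1 N.
Along incline: P cos 11° = W sin 54.9° + μN  with W sin 54.9° = 1204 N.
Solving the pair for P and N: P = 1294 N, N = 599.3 N (and f = μN = 65.92 N).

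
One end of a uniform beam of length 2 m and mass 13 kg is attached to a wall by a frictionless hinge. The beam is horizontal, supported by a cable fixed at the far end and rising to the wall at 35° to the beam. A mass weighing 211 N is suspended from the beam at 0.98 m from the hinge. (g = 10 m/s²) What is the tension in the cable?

T ≈ 294 N

Take torques about the hinge: T sin 35° · 2 = 13×10×1 + 211×0.98 = 336.78 N·m.
So T = 336.78 / (0.5736 × 2) = 293.58 N.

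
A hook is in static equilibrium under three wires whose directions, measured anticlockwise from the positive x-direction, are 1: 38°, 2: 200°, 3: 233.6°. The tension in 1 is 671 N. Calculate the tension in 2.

Resolve: ΣF_x = 671 cos 38° + T_2 cos 200° + T_3 cos 233.6° = 0.
        ΣF_y = 671 sin 38° + T_2 sin 200° + T_3 sin 233.6° = 0.
The known terms sum to (528.8, 413.1) N, so -0.9397 T_2 − 0.5934 T_3 = -528.8 and -0.3420 T_2 − 0.8049 T_3 = -413.1.
Solving simultaneously: T_2 = 326.1 N, T_3 = 374.7 N.

T_2 ≈ 326 N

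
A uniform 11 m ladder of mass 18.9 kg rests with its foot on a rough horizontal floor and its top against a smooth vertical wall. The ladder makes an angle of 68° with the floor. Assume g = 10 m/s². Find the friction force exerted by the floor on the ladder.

Torques about the foot: N_wall · 11 sin 68° = 18.9×10×5.5 cos 68° → N_wall = 38.18 N.
ΣF_x = 0: f_floor = N_wall = 38.18 N.

f ≈ 38.2 N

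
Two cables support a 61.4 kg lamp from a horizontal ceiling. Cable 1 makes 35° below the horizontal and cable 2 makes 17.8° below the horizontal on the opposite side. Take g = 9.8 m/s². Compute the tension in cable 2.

Weight W = 61.4 × 9.8 = 601.7 N acts straight down.
Horizontal: T_1 cos 35° = T_2 cos 17.8°  →  T_1 = 1.162 T_2.
Vertical: T_1 sin 35° + T_2 sin 17.8° = 601.7.
Substituting the horizontal relation into the vertical equation gives 0.9724 T_2 = 601.7, so T_2 = 618.8 N.

T_2 ≈ 619 N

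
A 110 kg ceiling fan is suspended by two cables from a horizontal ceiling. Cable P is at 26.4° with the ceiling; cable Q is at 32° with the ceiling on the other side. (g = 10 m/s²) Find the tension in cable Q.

Weight W = 110 × 10 = 1100 N acts straight down.
Horizontal: T_P cos 26.4° = T_Q cos 32°  →  T_P = 0.9468 T_Q.
Vertical: T_P sin 26.4° + T_Q sin 32° = 1100.
Substituting the horizontal relation into the vertical equation gives 0.9509 T_Q = 1100, so T_Q = 1157 N.

T_Q ≈ 1160 N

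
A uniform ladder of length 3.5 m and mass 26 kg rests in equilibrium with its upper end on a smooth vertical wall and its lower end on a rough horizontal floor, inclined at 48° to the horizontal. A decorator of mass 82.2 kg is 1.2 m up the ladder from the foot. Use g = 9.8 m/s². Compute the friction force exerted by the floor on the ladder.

f ≈ 363 N

Torques about the foot: N_wall · 3.5 sin 48° = 26×9.8×1.75 cos 48° + 82.2×9.8×1.2 cos 48° → N_wall = 363.4 N.
ΣF_x = 0: f_floor = N_wall = 363.4 N.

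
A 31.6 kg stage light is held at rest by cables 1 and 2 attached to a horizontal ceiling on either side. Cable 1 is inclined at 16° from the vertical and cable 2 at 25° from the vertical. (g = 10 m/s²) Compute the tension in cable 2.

T_2 ≈ 133 N

Angles from the horizontal: cable 1 is 90° − 16° = 74°, cable 2 is 90° − 25° = 65°.
Weight W = 31.6 × 10 = 316 N acts straight down.
Horizontal: T_1 cos 74° = T_2 cos 65°  →  T_1 = 1.533 T_2.
Vertical: T_1 sin 74° + T_2 sin 65° = 316.
Substituting the horizontal relation into the vertical equation gives 2.38 T_2 = 316, so T_2 = 132.8 N.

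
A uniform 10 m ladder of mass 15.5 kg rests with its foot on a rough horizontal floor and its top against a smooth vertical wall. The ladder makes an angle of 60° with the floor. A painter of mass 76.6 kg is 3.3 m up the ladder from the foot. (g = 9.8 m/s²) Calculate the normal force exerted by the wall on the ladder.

N_wall ≈ 187 N

Torques about the foot: N_wall · 10 sin 60° = 15.5×9.8×5 cos 60° + 76.6×9.8×3.3 cos 60° → N_wall = 186.87 N.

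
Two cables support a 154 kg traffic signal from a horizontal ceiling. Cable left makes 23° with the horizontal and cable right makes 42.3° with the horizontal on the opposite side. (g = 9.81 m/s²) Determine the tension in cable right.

Weight W = 154 × 9.81 = 1511 N acts straight down.
Horizontal: T_left cos 23° = T_right cos 42.3°  →  T_left = 0.8035 T_right.
Vertical: T_left sin 23° + T_right sin 42.3° = 1511.
Substituting the horizontal relation into the vertical equation gives 0.987 T_right = 1511, so T_right = 1531 N.

T_right ≈ 1530 N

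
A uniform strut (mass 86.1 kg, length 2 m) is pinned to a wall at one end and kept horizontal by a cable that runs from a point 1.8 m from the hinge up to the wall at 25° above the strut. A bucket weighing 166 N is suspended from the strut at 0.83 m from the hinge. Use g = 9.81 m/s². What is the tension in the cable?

T ≈ 1290 N

Take torques about the hinge: T sin 25° · 1.8 = 86.1×9.81×1 + 166×0.83 = 982.42 N·m.
So T = 982.42 / (0.4226 × 1.8) = 1291.4 N.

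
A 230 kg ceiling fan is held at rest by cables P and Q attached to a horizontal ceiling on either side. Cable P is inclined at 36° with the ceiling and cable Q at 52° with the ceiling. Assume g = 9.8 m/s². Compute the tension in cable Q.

Weight W = 230 × 9.8 = 2254 N acts straight down.
Horizontal: T_P cos 36° = T_Q cos 52°  →  T_P = 0.761 T_Q.
Vertical: T_P sin 36° + T_Q sin 52° = 2254.
Substituting the horizontal relation into the vertical equation gives 1.235 T_Q = 2254, so T_Q = 1825 N.

T_Q ≈ 1820 N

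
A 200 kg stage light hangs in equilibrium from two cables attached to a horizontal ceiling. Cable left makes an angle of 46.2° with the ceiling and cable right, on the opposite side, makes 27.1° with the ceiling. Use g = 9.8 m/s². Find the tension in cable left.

T_left ≈ 1820 N

Weight W = 200 × 9.8 = 1960 N acts straight down.
Horizontal: T_left cos 46.2° = T_right cos 27.1°  →  T_right = 0.7775 T_left.
Vertical: T_left sin 46.2° + T_right sin 27.1° = 1960.
Substituting the horizontal relation into the vertical equation gives 1.076 T_left = 1960, so T_left = 1822 N.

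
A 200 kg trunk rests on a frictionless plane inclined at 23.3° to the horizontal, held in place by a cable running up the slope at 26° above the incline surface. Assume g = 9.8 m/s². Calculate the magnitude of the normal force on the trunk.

N ≈ 1420 N

Take axes along and perpendicular to the incline. Weight components: W sin 23.3° = 775.3 N down-slope, W cos 23.3° = 1800 N into the surface.
Along incline: T cos 26° = W sin 23.3° → T = 862.6 N.
Perpendicular: N = W cos 23.3° − T sin 26° = 1422 N.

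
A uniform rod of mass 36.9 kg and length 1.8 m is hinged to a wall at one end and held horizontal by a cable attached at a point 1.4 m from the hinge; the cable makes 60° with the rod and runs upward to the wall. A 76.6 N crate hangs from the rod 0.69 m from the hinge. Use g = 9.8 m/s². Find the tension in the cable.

Take torques about the hinge: T sin 60° · 1.4 = 36.9×9.8×0.9 + 76.6×0.69 = 378.31 N·m.
So T = 378.31 / (0.8660 × 1.4) = 312.03 N.

T ≈ 312 N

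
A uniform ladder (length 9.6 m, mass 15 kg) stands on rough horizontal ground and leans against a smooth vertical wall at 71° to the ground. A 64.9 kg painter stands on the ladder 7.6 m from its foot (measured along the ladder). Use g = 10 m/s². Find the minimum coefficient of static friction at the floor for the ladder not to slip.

μ_min ≈ 0.254

ΣF_y = 0: N_floor = 15×10 + 64.9×10 = 799 N.
Torques about the foot: N_wall · 9.6 sin 71° = 15×10×4.8 cos 71° + 64.9×10×7.6 cos 71° → N_wall = 202.74 N.
ΣF_x = 0: f_floor = N_wall = 202.74 N.
μ_min = f_floor / N_floor = 202.74 / 799 = 0.2537.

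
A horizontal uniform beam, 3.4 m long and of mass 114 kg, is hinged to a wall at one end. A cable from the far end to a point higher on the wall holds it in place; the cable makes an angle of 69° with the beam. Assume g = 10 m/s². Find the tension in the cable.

T ≈ 611 N

Take torques about the hinge: T sin 69° · 3.4 = 114×10×1.7 = 1938 N·m.
So T = 1938 / (0.9336 × 3.4) = 610.55 N.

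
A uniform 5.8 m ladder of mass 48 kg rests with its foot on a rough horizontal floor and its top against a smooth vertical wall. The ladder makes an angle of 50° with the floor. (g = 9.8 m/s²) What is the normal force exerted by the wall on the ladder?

N_wall ≈ 197 N

Torques about the foot: N_wall · 5.8 sin 50° = 48×9.8×2.9 cos 50° → N_wall = 197.36 N.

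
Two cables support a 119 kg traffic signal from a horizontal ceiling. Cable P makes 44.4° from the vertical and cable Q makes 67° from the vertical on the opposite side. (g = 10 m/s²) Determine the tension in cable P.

T_P ≈ 1180 N

Angles from the horizontal: cable P is 90° − 44.4° = 45.6°, cable Q is 90° − 67° = 23°.
Weight W = 119 × 10 = 1190 N acts straight down.
Horizontal: T_P cos 45.6° = T_Q cos 23°  →  T_Q = 0.7601 T_P.
Vertical: T_P sin 45.6° + T_Q sin 23° = 1190.
Substituting the horizontal relation into the vertical equation gives 1.011 T_P = 1190, so T_P = 1177 N.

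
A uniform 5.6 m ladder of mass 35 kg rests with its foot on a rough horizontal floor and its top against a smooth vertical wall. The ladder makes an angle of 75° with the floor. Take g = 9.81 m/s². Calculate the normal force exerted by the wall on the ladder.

N_wall ≈ 46 N

Torques about the foot: N_wall · 5.6 sin 75° = 35×9.81×2.8 cos 75° → N_wall = 46 N.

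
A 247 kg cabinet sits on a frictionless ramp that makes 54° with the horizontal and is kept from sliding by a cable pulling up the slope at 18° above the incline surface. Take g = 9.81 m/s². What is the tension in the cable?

Take axes along and perpendicular to the incline. Weight components: W sin 54° = 1960 N down-slope, W cos 54° = 1424 N into the surface.
Along incline: T cos 18° = W sin 54° → T = 2061 N.
Perpendicular: N = W cos 54° − T sin 18° = 787.3 N.

T ≈ 2060 N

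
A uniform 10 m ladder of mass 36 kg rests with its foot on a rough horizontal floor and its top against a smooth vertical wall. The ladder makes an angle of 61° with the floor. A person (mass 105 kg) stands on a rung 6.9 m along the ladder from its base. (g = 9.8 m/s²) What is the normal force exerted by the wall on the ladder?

N_wall ≈ 491 N

Torques about the foot: N_wall · 10 sin 61° = 36×9.8×5 cos 61° + 105×9.8×6.9 cos 61° → N_wall = 491.35 N.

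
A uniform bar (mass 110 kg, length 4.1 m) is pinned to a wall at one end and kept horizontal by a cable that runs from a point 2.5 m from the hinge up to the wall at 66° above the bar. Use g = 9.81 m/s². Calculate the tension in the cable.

Take torques about the hinge: T sin 66° · 2.5 = 110×9.81×2.05 = 2212.2 N·m.
So T = 2212.2 / (0.9135 × 2.5) = 968.6 N.

T ≈ 969 N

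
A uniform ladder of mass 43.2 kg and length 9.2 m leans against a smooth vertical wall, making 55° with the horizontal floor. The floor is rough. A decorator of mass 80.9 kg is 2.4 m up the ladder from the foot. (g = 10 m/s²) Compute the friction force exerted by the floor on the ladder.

Torques about the foot: N_wall · 9.2 sin 55° = 43.2×10×4.6 cos 55° + 80.9×10×2.4 cos 55° → N_wall = 299.02 N.
ΣF_x = 0: f_floor = N_wall = 299.02 N.

f ≈ 299 N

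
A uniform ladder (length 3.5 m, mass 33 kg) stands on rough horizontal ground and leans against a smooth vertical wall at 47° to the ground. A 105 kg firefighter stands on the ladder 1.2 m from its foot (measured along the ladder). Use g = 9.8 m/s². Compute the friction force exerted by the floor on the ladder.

f ≈ 480 N

Torques about the foot: N_wall · 3.5 sin 47° = 33×9.8×1.75 cos 47° + 105×9.8×1.2 cos 47° → N_wall = 479.78 N.
ΣF_x = 0: f_floor = N_wall = 479.78 N.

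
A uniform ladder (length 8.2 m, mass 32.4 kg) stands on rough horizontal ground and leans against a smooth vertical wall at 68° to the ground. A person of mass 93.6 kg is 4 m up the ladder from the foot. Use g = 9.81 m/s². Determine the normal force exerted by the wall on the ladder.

N_wall ≈ 245 N

Torques about the foot: N_wall · 8.2 sin 68° = 32.4×9.81×4.1 cos 68° + 93.6×9.81×4 cos 68° → N_wall = 245.18 N.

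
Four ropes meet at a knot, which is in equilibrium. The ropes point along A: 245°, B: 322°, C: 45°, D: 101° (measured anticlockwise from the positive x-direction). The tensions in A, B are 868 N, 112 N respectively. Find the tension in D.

T_D ≈ 492 N

Resolve: ΣF_x = 868 cos 245° + 112 cos 322° + T_C cos 45° + T_D cos 101° = 0.
        ΣF_y = 868 sin 245° + 112 sin 322° + T_C sin 45° + T_D sin 101° = 0.
The known terms sum to (-278.6, -855.6) N, so 0.7071 T_C − 0.1908 T_D = 278.6 and 0.7071 T_C + 0.9816 T_D = 855.6.
Solving simultaneously: T_C = 526.8 N, T_D = 492.2 N.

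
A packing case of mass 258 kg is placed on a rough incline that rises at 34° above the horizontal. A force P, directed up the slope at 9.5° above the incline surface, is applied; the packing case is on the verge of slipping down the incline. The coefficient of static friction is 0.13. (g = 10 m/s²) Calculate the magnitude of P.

On the verge of sliding down the incline, friction equals μN and acts up the slope.
Perpendicular: N + P sin 9.5° = W cos 34° = 2139 N.
Along incline: P cos 9.5° + μN = W sin 34° with W sin 34° = 1443 N.
Solving the pair for P and N: P = 1207 N, N = 1940 N (and f = μN = 252.2 N).

P ≈ 1210 N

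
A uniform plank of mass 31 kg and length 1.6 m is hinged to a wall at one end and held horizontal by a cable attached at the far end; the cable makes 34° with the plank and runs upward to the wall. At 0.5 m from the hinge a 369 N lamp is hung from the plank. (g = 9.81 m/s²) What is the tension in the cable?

T ≈ 478 N

Take torques about the hinge: T sin 34° · 1.6 = 31×9.81×0.8 + 369×0.5 = 427.79 N·m.
So T = 427.79 / (0.5592 × 1.6) = 478.13 N.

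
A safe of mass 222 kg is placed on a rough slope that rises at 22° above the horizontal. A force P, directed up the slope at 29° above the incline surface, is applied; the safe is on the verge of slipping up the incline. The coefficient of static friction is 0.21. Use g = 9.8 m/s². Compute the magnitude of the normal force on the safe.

N ≈ 1400 N

On the verge of sliding up the incline, friction equals μN and acts down the slope.
Perpendicular: N + P sin 29° = W cos 22° = 2017 N.
Along incline: P cos 29° = W sin 22° + μN  with W sin 22° = 815 N.
Solving the pair for P and N: P = 1269 N, N = 1402 N (and f = μN = 294.5 N).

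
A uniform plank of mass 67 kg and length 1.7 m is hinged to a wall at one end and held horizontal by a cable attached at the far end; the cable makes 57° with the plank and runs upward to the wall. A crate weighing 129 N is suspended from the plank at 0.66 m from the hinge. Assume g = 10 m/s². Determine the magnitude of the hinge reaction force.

Take torques about the hinge: T sin 57° · 1.7 = 67×10×0.85 + 129×0.66 = 654.64 N·m.
So T = 654.64 / (0.8387 × 1.7) = 459.16 N.
ΣF_x = 0: H_x = T cos 57° = 250.08 N.
ΣF_y = 0: H_y = (67×10 + 129) − T sin 57° = 799 − 385.08 = 413.92 N.
|H| = √(H_x² + H_y²) = √((250.08)² + (413.92)²) = 483.6 N.

|H| ≈ 484 N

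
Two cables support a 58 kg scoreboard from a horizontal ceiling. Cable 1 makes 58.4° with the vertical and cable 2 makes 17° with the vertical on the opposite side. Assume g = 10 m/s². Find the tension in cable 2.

T_2 ≈ 510 N

Angles from the horizontal: cable 1 is 90° − 58.4° = 31.6°, cable 2 is 90° − 17° = 73°.
Weight W = 58 × 10 = 580 N acts straight down.
Horizontal: T_1 cos 31.6° = T_2 cos 73°  →  T_1 = 0.3433 T_2.
Vertical: T_1 sin 31.6° + T_2 sin 73° = 580.
Substituting the horizontal relation into the vertical equation gives 1.136 T_2 = 580, so T_2 = 510.5 N.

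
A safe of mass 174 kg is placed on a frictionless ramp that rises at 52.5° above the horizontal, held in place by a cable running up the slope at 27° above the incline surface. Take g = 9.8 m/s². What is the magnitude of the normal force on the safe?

Take axes along and perpendicular to the incline. Weight components: W sin 52.5° = 1353 N down-slope, W cos 52.5° = 1038 N into the surface.
Along incline: T cos 27° = W sin 52.5° → T = 1518 N.
Perpendicular: N = W cos 52.5° − T sin 27° = 348.8 N.

N ≈ 349 N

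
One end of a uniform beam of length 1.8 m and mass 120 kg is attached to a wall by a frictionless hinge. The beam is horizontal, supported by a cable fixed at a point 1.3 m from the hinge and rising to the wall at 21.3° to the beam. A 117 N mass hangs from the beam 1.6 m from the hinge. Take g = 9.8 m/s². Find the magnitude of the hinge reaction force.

|H| ≈ 2480 N

Take torques about the hinge: T sin 21.3° · 1.3 = 120×9.8×0.9 + 117×1.6 = 1245.6 N·m.
So T = 1245.6 / (0.3633 × 1.3) = 2637.7 N.
ΣF_x = 0: H_x = T cos 21.3° = 2457.5 N.
ΣF_y = 0: H_y = (120×9.8 + 117) − T sin 21.3° = 1293 − 958.15 = 334.85 N.
|H| = √(H_x² + H_y²) = √((2457.5)² + (334.85)²) = 2480.2 N.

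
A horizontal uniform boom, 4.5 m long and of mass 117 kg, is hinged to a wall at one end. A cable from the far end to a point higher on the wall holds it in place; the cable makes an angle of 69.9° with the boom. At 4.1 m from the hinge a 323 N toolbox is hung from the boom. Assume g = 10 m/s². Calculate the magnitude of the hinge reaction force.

|H| ≈ 693 N

Take torques about the hinge: T sin 69.9° · 4.5 = 117×10×2.25 + 323×4.1 = 3956.8 N·m.
So T = 3956.8 / (0.9391 × 4.5) = 936.32 N.
ΣF_x = 0: H_x = T cos 69.9° = 321.77 N.
ΣF_y = 0: H_y = (117×10 + 323) − T sin 69.9° = 1493 − 879.29 = 613.71 N.
|H| = √(H_x² + H_y²) = √((321.77)² + (613.71)²) = 692.95 N.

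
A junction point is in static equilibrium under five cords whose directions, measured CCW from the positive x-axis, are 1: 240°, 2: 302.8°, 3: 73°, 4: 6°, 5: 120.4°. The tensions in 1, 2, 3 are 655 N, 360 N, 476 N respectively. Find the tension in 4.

Resolve: ΣF_x = 655 cos 240° + 360 cos 302.8° + 476 cos 73° + T_4 cos 6° + T_5 cos 120.4° = 0.
        ΣF_y = 655 sin 240° + 360 sin 302.8° + 476 sin 73° + T_4 sin 6° + T_5 sin 120.4° = 0.
The known terms sum to (6.684, -414.6) N, so 0.9945 T_4 − 0.5060 T_5 = -6.684 and 0.1045 T_4 + 0.8625 T_5 = 414.6.
Solving simultaneously: T_4 = 224.1 N, T_5 = 453.6 N.

T_4 ≈ 224 N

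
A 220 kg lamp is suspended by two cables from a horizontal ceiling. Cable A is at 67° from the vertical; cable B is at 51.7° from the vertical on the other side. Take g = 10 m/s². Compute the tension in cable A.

T_A ≈ 1970 N

Angles from the horizontal: cable A is 90° − 67° = 23°, cable B is 90° − 51.7° = 38.3°.
Weight W = 220 × 10 = 2200 N acts straight down.
Horizontal: T_A cos 23° = T_B cos 38.3°  →  T_B = 1.173 T_A.
Vertical: T_A sin 23° + T_B sin 38.3° = 2200.
Substituting the horizontal relation into the vertical equation gives 1.118 T_A = 2200, so T_A = 1968 N.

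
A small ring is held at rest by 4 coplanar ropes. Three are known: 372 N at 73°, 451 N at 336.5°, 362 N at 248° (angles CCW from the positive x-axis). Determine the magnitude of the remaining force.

Sum the known components: ΣF_x = 386.7 N, ΣF_y = -159.7 N.
For equilibrium the remaining force must supply (−ΣF_x, −ΣF_y) = (-386.7, 159.7) N.
Magnitude = √((-386.7)² + (159.7)²) = 418.4 N; direction = atan2(159.7, -386.7) = 157.6°.

F ≈ 418 N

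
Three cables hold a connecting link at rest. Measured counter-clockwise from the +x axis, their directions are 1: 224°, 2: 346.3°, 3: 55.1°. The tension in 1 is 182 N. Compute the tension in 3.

Resolve: ΣF_x = 182 cos 224° + T_2 cos 346.3° + T_3 cos 55.1° = 0.
        ΣF_y = 182 sin 224° + T_2 sin 346.3° + T_3 sin 55.1° = 0.
The known terms sum to (-130.9, -126.4) N, so 0.9715 T_2 + 0.5721 T_3 = 130.9 and -0.2368 T_2 + 0.8202 T_3 = 126.4.
Solving simultaneously: T_2 = 37.58 N, T_3 = 165 N.

T_3 ≈ 165 N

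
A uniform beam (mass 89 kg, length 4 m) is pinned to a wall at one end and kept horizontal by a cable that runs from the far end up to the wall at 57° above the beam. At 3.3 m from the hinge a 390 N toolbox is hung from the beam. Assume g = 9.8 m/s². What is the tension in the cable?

Take torques about the hinge: T sin 57° · 4 = 89×9.8×2 + 390×3.3 = 3031.4 N·m.
So T = 3031.4 / (0.8387 × 4) = 903.63 N.

T ≈ 904 N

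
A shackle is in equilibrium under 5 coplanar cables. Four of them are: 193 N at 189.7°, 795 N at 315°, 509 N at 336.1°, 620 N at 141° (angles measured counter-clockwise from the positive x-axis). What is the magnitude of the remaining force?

Sum the known components: ΣF_x = 355.4 N, ΣF_y = -410.7 N.
For equilibrium the remaining force must supply (−ΣF_x, −ΣF_y) = (-355.4, 410.7) N.
Magnitude = √((-355.4)² + (410.7)²) = 543.2 N; direction = atan2(410.7, -355.4) = 130.9°.

F ≈ 543 N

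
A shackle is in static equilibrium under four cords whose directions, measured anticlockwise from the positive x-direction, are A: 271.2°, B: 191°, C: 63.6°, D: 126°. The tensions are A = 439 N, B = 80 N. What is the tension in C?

T_C ≈ 365 N

Resolve: ΣF_x = 439 cos 271.2° + 80 cos 191° + T_C cos 63.6° + T_D cos 126° = 0.
        ΣF_y = 439 sin 271.2° + 80 sin 191° + T_C sin 63.6° + T_D sin 126° = 0.
The known terms sum to (-69.34, -454.2) N, so 0.4446 T_C − 0.5878 T_D = 69.34 and 0.8957 T_C + 0.8090 T_D = 454.2.
Solving simultaneously: T_C = 364.5 N, T_D = 157.8 N.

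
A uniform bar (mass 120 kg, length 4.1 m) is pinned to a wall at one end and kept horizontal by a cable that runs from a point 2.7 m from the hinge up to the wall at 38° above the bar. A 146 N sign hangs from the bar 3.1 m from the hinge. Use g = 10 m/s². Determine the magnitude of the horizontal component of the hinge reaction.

Take torques about the hinge: T sin 38° · 2.7 = 120×10×2.05 + 146×3.1 = 2912.6 N·m.
So T = 2912.6 / (0.6157 × 2.7) = 1752.2 N.
ΣF_x = 0: H_x = T cos 38° = 1380.7 N.

H_x ≈ 1380 N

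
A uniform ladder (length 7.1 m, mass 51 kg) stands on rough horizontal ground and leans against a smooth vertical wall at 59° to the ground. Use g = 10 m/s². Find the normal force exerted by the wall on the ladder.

Torques about the foot: N_wall · 7.1 sin 59° = 51×10×3.55 cos 59° → N_wall = 153.22 N.

N_wall ≈ 153 N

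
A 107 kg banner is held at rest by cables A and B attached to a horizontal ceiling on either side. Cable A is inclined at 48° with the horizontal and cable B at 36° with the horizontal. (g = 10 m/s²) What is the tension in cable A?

Weight W = 107 × 10 = 1070 N acts straight down.
Horizontal: T_A cos 48° = T_B cos 36°  →  T_B = 0.8271 T_A.
Vertical: T_A sin 48° + T_B sin 36° = 1070.
Substituting the horizontal relation into the vertical equation gives 1.229 T_A = 1070, so T_A = 870.4 N.

T_A ≈ 870 N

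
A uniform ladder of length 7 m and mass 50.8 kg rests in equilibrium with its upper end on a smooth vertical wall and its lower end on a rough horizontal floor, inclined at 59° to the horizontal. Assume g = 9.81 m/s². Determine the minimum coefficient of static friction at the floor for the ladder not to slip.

μ_min ≈ 0.300

ΣF_y = 0: N_floor = 50.8×9.81 = 498.35 N.
Torques about the foot: N_wall · 7 sin 59° = 50.8×9.81×3.5 cos 59° → N_wall = 149.72 N.
ΣF_x = 0: f_floor = N_wall = 149.72 N.
μ_min = f_floor / N_floor = 149.72 / 498.35 = 0.3004.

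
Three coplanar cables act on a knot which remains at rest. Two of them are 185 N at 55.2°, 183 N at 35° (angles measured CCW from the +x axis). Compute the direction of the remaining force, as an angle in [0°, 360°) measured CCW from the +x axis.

θ ≈ 225°

Sum the known components: ΣF_x = 255.5 N, ΣF_y = 256.9 N.
For equilibrium the remaining force must supply (−ΣF_x, −ΣF_y) = (-255.5, -256.9) N.
Magnitude = √((-255.5)² + (-256.9)²) = 362.3 N; direction = atan2(-256.9, -255.5) = 225.2°.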